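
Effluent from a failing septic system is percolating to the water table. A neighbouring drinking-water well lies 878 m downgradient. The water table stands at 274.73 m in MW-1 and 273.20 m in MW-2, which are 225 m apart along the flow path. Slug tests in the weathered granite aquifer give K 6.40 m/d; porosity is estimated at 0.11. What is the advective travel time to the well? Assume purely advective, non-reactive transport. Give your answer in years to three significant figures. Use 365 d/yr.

Hydraulic gradient i = (274.73 − 273.20) / 225 = 1.53 / 225 = 0.006800
Darcy flux q = K·i = 6.40 × 0.006800 = 0.04352 m/d
v = Ki/n = 6.40·0.006800/0.11 = 0.3956 m/d
t = L / v = 878 / 0.3956 = 2219 d
   = 2219 / 365 = 6.08 yr

6.08 years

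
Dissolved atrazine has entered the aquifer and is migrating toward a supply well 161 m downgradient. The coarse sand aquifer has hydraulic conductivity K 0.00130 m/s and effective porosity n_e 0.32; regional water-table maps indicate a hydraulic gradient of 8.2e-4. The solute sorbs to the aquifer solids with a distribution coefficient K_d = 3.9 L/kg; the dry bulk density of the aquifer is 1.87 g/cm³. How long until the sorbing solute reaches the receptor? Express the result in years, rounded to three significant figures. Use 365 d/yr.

K = 0.00130 m/s × 86400 s/d = 112.3 m/d
Darcy flux q = K·i = 112.3 × 8.2e-4 = 0.09210 m/d
Seepage velocity v = q / n = 0.09210 / 0.32 = 0.2878 m/d
Retardation R = 1 + ρ_b·K_d/n = 1 + 1.87×3.9/0.32 = 23.79
Contaminant velocity v_c = v/R = 0.2878/23.79 = 0.01210 m/d
t = L/v_c = 161/0.01210 = 13310 d
   = 13310/365 = 36.5 yr

36.5 years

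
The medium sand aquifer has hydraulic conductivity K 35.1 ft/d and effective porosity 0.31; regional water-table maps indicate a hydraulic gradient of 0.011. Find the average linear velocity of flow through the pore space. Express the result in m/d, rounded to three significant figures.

0.380 m/d

K = 35.1 ft/d × 0.3048 = 10.70 m/d
Darcy flux q = K·i = 10.70 × 0.011 = 0.1177 m/d
v = Ki/n = 10.70·0.011/0.31 = 0.3796 m/d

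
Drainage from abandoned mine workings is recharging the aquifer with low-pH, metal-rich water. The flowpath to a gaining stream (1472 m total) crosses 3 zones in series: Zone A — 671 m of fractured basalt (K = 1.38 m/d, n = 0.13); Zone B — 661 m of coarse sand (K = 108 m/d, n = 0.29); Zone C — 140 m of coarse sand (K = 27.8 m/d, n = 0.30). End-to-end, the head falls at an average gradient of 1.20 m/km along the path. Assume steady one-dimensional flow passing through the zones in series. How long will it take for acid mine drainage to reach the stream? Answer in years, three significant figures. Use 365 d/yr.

248 years

Steady 1-D flow in series ⇒ the Darcy flux q is identical in every zone and the zone head losses add (resistances L/K in series).
Σ(L/K) = 671/1.38 + 661/108 + 140/27.8 = 486.2 + 6.120 + 5.036 = 497.4 d
K_eq = L_total / Σ(L/K) = 1472 / 497.4 = 2.959 m/d
q = K_eq · i = 2.959 × 0.0012 = 0.003551 m/d (same in every zone)
Zone A: v = q/n = 0.003551/0.13 = 0.02732 m/d → t_A = 671/0.02732 = 24560 d
Zone B: v = q/n = 0.003551/0.29 = 0.01225 m/d → t_B = 661/0.01225 = 53980 d
Zone C: v = q/n = 0.003551/0.30 = 0.01184 m/d → t_C = 140/0.01184 = 11830 d
Total t = 24560 + 53980 + 11830 = 90370 d
   = 90370 / 365 = 248 yr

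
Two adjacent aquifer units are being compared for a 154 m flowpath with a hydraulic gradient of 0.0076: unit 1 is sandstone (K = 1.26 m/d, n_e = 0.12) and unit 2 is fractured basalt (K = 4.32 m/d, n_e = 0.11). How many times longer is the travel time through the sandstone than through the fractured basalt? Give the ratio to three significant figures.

Unit 1 (sandstone): v = 1.26×0.0076/0.12 = 0.07980 m/d, t = 154/0.07980 = 1930 d
Unit 2 (fractured basalt): v = 4.32×0.0076/0.11 = 0.2985 m/d, t = 154/0.2985 = 516.0 d
t(sandstone) / t(fractured basalt) = 1930/516.0 = 3.74

3.74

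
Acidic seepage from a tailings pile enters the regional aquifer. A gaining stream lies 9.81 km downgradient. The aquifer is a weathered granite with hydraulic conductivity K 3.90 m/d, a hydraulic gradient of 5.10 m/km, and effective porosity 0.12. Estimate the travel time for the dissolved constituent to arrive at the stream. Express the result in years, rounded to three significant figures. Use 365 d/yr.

Specific discharge q = 3.90 × 0.0051 = 0.01989 m/d
Average linear velocity = 0.01989 / 0.12 = 0.1658 m/d
L = 9.81 km = 9810 m
t = L / v = 9810 / 0.1658 = 59190 d
   = 59190 / 365 = 162 yr

162 years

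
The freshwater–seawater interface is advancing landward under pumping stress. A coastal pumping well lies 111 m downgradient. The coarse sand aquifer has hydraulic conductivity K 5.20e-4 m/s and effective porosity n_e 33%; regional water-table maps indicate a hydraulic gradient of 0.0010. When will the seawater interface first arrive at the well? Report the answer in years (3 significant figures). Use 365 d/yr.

2.23 years

K = 5.20e-4 m/s × 86400 s/d = 44.93 m/d
Darcy flux q = K·i = 44.93 × 0.0010 = 0.04493 m/d
Average linear velocity = 0.04493 / 0.33 = 0.1361 m/d
t = L / v = 111 / 0.1361 = 815.3 d
   = 815.3 / 365 = 2.23 yr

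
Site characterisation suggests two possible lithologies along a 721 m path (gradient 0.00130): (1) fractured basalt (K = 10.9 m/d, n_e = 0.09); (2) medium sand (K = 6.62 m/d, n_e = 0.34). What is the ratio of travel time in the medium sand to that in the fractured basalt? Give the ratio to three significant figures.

6.22

Unit 1 (fractured basalt): v = 10.9×0.0013/0.09 = 0.1574 m/d, t = 721/0.1574 = 4579 d
Unit 2 (medium sand): v = 6.62×0.0013/0.34 = 0.02531 m/d, t = 721/0.02531 = 28480 d
t(medium sand) / t(fractured basalt) = 28480/4579 = 6.22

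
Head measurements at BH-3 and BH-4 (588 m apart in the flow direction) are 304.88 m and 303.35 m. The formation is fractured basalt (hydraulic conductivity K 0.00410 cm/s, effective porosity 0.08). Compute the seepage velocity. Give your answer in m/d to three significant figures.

Hydraulic gradient i = (304.88 − 303.35) / 588 = 1.53 / 588 = 0.002602
K = 0.00410 cm/s × 864 = 3.542 m/d
Specific discharge q = 3.542 × 0.002602 = 0.009217 m/d
Average linear velocity = 0.009217 / 0.08 = 0.1152 m/d

0.115 m/d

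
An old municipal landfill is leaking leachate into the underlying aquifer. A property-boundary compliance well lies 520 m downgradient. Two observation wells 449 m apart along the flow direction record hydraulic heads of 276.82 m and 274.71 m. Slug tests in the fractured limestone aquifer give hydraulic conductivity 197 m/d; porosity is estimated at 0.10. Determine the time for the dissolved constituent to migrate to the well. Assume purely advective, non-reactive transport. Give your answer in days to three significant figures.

56.2 days

Hydraulic gradient i = (276.82 − 274.71) / 449 = 2.11 / 449 = 0.004699
q = Ki = 197 × 0.004699 = 0.9258 m/d
Average linear velocity = 0.9258 / 0.10 = 9.258 m/d
t = L / v = 520 / 9.258 = 56.17 d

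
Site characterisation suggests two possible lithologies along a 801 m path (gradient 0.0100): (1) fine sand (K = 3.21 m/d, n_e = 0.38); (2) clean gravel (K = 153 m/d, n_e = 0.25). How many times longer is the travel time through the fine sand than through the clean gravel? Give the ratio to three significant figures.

72.4

Unit 1 (fine sand): v = 3.21×0.010/0.38 = 0.08447 m/d, t = 801/0.08447 = 9482 d
Unit 2 (clean gravel): v = 153×0.010/0.25 = 6.120 m/d, t = 801/6.120 = 130.9 d
t(fine sand) / t(clean gravel) = 9482/130.9 = 72.4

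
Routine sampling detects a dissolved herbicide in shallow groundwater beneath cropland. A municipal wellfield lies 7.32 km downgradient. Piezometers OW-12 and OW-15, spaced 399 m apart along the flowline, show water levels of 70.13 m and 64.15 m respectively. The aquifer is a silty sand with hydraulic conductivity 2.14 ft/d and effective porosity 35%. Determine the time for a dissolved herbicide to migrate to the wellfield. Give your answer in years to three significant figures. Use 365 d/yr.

Hydraulic gradient i = (70.13 − 64.15) / 399 = 5.98 / 399 = 0.01499
K = 2.14 ft/d × 0.3048 = 0.6523 m/d
Specific discharge q = 0.6523 × 0.01499 = 0.009776 m/d
v_s = q/n_e = 0.009776/0.35 = 0.02793 m/d
L = 7.32 km = 7320 m
t = L / v = 7320 / 0.02793 = 262100 d
   = 262100 / 365 = 718 yr

718 years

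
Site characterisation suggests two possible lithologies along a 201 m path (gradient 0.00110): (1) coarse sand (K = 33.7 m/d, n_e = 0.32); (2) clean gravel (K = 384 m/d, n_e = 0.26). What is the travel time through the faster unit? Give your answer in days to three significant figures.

124 days

Unit 1 (coarse sand): v = 33.7×0.0011/0.32 = 0.1158 m/d, t = 201/0.1158 = 1735 d
Unit 2 (clean gravel): v = 384×0.0011/0.26 = 1.625 m/d, t = 201/1.625 = 123.7 d
Faster unit: t = 124 d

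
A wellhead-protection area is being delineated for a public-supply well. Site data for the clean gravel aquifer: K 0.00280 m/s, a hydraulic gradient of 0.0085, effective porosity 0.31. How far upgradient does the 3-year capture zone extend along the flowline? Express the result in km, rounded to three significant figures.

K = 0.00280 m/s × 86400 s/d = 241.9 m/d
Specific discharge q = 241.9 × 0.0085 = 2.056 m/d
v = Ki/n = 241.9·0.0085/0.31 = 6.633 m/d
T = 3 yr × 365 = 1095 d
L = v × T = 6.633 × 1095 = 7263 m
   = 7.26 km

7.26 km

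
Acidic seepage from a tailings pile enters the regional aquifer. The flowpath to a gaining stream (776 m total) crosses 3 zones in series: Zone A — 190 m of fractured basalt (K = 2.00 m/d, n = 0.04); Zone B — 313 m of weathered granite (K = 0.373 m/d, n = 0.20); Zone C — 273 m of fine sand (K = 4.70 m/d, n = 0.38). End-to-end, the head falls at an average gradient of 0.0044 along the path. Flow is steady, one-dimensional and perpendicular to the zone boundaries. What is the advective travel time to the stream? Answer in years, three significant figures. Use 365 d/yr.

138 years

Continuity: the same q passes through each zone, so ΔH = q·Σ(L_j/K_j) — the zones act as resistances in series.
Σ(L/K) = 190/2.00 + 313/0.373 + 273/4.70 = 95.00 + 839.1 + 58.09 = 992.2 d
K_eq = L_total / Σ(L/K) = 776 / 992.2 = 0.7821 m/d
q = K_eq · i = 0.7821 × 0.0044 = 0.003441 m/d (same in every zone)
Zone A: v = q/n = 0.003441/0.04 = 0.08603 m/d → t_A = 190/0.08603 = 2209 d
Zone B: v = q/n = 0.003441/0.20 = 0.01721 m/d → t_B = 313/0.01721 = 18190 d
Zone C: v = q/n = 0.003441/0.38 = 0.009056 m/d → t_C = 273/0.009056 = 30150 d
Total t = 2209 + 18190 + 30150 = 50550 d
   = 50550 / 365 = 138 yr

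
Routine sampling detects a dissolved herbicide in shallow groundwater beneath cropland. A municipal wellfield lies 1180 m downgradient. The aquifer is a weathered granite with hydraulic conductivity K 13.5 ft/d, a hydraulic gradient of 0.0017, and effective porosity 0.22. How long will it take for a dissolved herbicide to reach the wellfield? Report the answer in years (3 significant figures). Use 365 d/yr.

102 years

K = 13.5 ft/d × 0.3048 = 4.115 m/d
Darcy flux q = K·i = 4.115 × 0.0017 = 0.006995 m/d
v_s = q/n_e = 0.006995/0.22 = 0.03180 m/d
t = L / v = 1180 / 0.03180 = 37110 d
   = 37110 / 365 = 102 yr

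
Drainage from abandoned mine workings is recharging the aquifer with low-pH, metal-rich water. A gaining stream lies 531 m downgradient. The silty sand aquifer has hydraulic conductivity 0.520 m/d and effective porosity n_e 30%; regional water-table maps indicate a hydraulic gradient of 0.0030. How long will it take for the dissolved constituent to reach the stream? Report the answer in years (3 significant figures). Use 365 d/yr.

280 years

Specific discharge q = 0.520 × 0.0030 = 0.001560 m/d
v_s = q/n_e = 0.001560/0.30 = 0.005200 m/d
t = L / v = 531 / 0.005200 = 102100 d
   = 102100 / 365 = 280 yr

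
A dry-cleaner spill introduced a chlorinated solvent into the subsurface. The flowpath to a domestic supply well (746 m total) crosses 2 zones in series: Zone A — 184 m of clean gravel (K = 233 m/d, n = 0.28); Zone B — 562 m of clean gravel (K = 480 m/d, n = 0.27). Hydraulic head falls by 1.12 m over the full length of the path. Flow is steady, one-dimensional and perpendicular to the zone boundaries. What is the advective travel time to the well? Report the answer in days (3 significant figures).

356 days

Continuity: the same q passes through each zone, so ΔH = q·Σ(L_j/K_j) — the zones act as resistances in series.
Σ(L/K) = 184/233 + 562/480 = 0.7897 + 1.171 = 1.961 d
q = ΔH / Σ(L/K) = 1.12 / 1.961 = 0.5713 m/d (same in every zone)
Zone A: v = q/n = 0.5713/0.28 = 2.040 m/d → t_A = 184/2.040 = 90.18 d
Zone B: v = q/n = 0.5713/0.27 = 2.116 m/d → t_B = 562/2.116 = 265.6 d
Total t = 90.18 + 265.6 = 355.8 d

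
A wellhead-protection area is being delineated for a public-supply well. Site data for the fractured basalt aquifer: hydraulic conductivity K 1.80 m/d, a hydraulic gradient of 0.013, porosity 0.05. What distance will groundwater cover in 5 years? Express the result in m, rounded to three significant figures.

q = Ki = 1.80 × 0.013 = 0.02340 m/d
v_s = q/n_e = 0.02340/0.05 = 0.4680 m/d
T = 5 yr × 365 = 1825 d
L = v × T = 0.4680 × 1825 = 854.1 m

854 m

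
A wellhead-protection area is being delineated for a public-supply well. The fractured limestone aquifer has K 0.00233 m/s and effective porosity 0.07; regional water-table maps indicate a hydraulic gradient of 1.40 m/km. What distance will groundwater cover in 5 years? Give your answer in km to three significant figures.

7.35 km

K = 0.00233 m/s × 86400 s/d = 201.3 m/d
Specific discharge q = 201.3 × 0.0014 = 0.2818 m/d
Seepage velocity v = q / n = 0.2818 / 0.07 = 4.026 m/d
T = 5 yr × 365 = 1825 d
L = v × T = 4.026 × 1825 = 7348 m
   = 7.35 km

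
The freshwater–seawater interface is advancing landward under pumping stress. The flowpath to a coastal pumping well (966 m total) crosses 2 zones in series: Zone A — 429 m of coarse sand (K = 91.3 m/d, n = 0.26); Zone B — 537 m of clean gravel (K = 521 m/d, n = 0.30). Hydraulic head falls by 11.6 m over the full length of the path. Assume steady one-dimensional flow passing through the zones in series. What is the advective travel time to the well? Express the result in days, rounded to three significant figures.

Steady 1-D flow in series ⇒ the Darcy flux q is identical in every zone and the zone head losses add (resistances L/K in series).
Σ(L/K) = 429/91.3 + 537/521 = 4.699 + 1.031 = 5.730 d
q = ΔH / Σ(L/K) = 11.6 / 5.730 = 2.025 m/d (same in every zone)
Zone A: v = q/n = 2.025/0.26 = 7.787 m/d → t_A = 429/7.787 = 55.09 d
Zone B: v = q/n = 2.025/0.30 = 6.749 m/d → t_B = 537/6.749 = 79.57 d
Total t = 55.09 + 79.57 = 134.7 d

135 days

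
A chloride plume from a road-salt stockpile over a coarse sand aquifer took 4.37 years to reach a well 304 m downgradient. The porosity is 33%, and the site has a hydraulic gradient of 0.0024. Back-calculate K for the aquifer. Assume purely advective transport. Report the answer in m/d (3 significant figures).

26.2 m/d

t = 4.37 years = 1595 d
v = L / t = 304 / 1595 = 0.1906 m/d
K = v · n / i = 0.1906 × 0.33 / 0.0024 = 26.2 m/d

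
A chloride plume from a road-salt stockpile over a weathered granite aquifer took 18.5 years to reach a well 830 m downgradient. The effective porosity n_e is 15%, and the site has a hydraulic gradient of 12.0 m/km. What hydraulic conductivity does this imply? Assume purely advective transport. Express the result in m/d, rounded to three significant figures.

t = 18.5 years = 6753 d
v = L / t = 830 / 6753 = 0.1229 m/d
K = v · n / i = 0.1229 × 0.15 / 0.012 = 1.54 m/d

1.54 m/d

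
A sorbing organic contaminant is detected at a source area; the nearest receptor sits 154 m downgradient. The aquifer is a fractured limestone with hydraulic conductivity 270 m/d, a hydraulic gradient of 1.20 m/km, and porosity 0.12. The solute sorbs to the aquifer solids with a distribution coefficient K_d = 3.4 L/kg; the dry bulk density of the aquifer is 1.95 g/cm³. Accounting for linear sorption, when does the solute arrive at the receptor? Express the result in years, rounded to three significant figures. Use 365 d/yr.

8.79 years

Specific discharge q = 270 × 0.0012 = 0.3240 m/d
v_s = q/n_e = 0.3240/0.12 = 2.700 m/d
Retardation R = 1 + ρ_b·K_d/n = 1 + 1.95×3.4/0.12 = 56.25
Contaminant velocity v_c = v/R = 2.700/56.25 = 0.04800 m/d
t = L/v_c = 154/0.04800 = 3208 d
   = 3208/365 = 8.79 yr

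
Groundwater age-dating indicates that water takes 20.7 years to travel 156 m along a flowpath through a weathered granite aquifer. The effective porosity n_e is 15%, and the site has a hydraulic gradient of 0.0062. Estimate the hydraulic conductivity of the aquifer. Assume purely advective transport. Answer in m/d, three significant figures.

0.500 m/d

t = 20.7 years = 7556 d
v = L / t = 156 / 7556 = 0.02065 m/d
K = v · n / i = 0.02065 × 0.15 / 0.0062 = 0.500 m/d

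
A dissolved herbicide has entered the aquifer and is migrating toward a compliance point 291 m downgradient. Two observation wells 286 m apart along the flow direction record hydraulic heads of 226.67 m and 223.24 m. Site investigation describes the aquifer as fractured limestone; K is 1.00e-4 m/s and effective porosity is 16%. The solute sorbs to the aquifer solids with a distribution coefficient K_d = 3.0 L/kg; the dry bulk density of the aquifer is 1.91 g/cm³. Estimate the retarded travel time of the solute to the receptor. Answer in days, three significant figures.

16500 days

Hydraulic gradient i = (226.67 − 223.24) / 286 = 3.43 / 286 = 0.01199
K = 1.00e-4 m/s × 86400 s/d = 8.640 m/d
Darcy flux q = K·i = 8.640 × 0.01199 = 0.1036 m/d
v_s = q/n_e = 0.1036/0.16 = 0.6476 m/d
Retardation R = 1 + ρ_b·K_d/n = 1 + 1.91×3.0/0.16 = 36.81
Contaminant velocity v_c = v/R = 0.6476/36.81 = 0.01759 m/d
t = L/v_c = 291/0.01759 = 16540 d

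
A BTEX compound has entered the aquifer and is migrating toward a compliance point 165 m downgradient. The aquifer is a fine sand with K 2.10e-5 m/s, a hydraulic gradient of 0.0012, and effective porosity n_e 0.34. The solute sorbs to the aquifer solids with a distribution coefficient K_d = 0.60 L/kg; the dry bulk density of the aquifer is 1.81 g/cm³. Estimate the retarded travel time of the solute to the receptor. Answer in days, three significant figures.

K = 2.10e-5 m/s × 86400 s/d = 1.814 m/d
q = Ki = 1.814 × 0.0012 = 0.002177 m/d
v_s = q/n_e = 0.002177/0.34 = 0.006404 m/d
Retardation R = 1 + ρ_b·K_d/n = 1 + 1.81×0.60/0.34 = 4.194
Contaminant velocity v_c = v/R = 0.006404/4.194 = 0.001527 m/d
t = L/v_c = 165/0.001527 = 108100 d

108000 days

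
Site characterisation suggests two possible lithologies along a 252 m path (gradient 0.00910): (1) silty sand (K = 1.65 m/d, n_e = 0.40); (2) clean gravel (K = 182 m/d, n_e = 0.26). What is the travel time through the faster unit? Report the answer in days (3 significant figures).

39.6 days

Unit 1 (silty sand): v = 1.65×0.0091/0.40 = 0.03754 m/d, t = 252/0.03754 = 6713 d
Unit 2 (clean gravel): v = 182×0.0091/0.26 = 6.370 m/d, t = 252/6.370 = 39.56 d
Faster unit: t = 39.6 d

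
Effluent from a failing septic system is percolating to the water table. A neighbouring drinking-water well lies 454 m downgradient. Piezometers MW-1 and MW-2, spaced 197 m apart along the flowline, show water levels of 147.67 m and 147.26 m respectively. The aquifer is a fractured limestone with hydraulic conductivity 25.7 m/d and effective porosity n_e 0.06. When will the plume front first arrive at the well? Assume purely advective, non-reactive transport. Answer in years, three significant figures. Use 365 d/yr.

1.40 years

Hydraulic gradient i = (147.67 − 147.26) / 197 = 0.41 / 197 = 0.002081
Specific discharge q = 25.7 × 0.002081 = 0.05349 m/d
v_s = q/n_e = 0.05349/0.06 = 0.8915 m/d
t = L / v = 454 / 0.8915 = 509.3 d
   = 509.3 / 365 = 1.40 yr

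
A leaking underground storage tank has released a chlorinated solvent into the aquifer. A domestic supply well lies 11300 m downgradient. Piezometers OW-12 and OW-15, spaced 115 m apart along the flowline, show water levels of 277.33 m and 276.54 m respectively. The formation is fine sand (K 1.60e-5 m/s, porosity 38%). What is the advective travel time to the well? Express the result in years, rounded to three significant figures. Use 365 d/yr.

Hydraulic gradient i = (277.33 − 276.54) / 115 = 0.79 / 115 = 0.006870
K = 1.60e-5 m/s × 86400 s/d = 1.382 m/d
Specific discharge q = 1.382 × 0.006870 = 0.009496 m/d
v_s = q/n_e = 0.009496/0.38 = 0.02499 m/d
t = L / v = 11300 / 0.02499 = 452200 d
   = 452200 / 365 = 1240 yr

1240 years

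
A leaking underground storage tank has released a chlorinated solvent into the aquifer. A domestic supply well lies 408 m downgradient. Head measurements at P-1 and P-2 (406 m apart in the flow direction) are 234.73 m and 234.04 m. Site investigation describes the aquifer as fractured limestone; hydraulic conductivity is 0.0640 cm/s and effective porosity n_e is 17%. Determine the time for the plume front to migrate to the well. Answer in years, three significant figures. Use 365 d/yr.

2.02 years

Hydraulic gradient i = (234.73 − 234.04) / 406 = 0.69 / 406 = 0.001700
K = 0.0640 cm/s × 864 = 55.30 m/d
q = Ki = 55.30 × 0.001700 = 0.09398 m/d
Seepage velocity v = q / n = 0.09398 / 0.17 = 0.5528 m/d
t = L / v = 408 / 0.5528 = 738.1 d
   = 738.1 / 365 = 2.02 yr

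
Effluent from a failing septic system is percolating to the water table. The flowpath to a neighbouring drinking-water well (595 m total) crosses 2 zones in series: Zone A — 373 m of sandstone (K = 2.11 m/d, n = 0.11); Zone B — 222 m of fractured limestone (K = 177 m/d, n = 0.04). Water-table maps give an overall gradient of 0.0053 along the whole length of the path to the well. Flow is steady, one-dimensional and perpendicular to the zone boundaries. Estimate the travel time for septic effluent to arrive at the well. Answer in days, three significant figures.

2820 days

Continuity: the same q passes through each zone, so ΔH = q·Σ(L_j/K_j) — the zones act as resistances in series.
Σ(L/K) = 373/2.11 + 222/177 = 176.8 + 1.254 = 178.0 d
K_eq = L_total / Σ(L/K) = 595 / 178.0 = 3.342 m/d
q = K_eq · i = 3.342 × 0.0053 = 0.01771 m/d (same in every zone)
Zone A: v = q/n = 0.01771/0.11 = 0.1610 m/d → t_A = 373/0.1610 = 2316 d
Zone B: v = q/n = 0.01771/0.04 = 0.4428 m/d → t_B = 222/0.4428 = 501.3 d
Total t = 2316 + 501.3 = 2818 d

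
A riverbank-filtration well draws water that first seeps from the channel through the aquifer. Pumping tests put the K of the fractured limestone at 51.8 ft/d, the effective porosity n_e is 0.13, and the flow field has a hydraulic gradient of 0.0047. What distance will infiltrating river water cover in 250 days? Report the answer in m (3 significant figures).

143 m

K = 51.8 ft/d × 0.3048 = 15.79 m/d
Specific discharge q = 15.79 × 0.0047 = 0.07421 m/d
v = Ki/n = 15.79·0.0047/0.13 = 0.5708 m/d
L = v × T = 0.5708 × 250 = 142.7 m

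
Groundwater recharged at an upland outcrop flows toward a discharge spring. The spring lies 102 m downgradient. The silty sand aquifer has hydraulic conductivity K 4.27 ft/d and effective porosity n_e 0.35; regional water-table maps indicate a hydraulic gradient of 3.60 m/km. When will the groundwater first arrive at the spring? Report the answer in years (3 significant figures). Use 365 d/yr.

20.9 years

K = 4.27 ft/d × 0.3048 = 1.301 m/d
Specific discharge q = 1.301 × 0.0036 = 0.004685 m/d
Seepage velocity v = q / n = 0.004685 / 0.35 = 0.01339 m/d
t = L / v = 102 / 0.01339 = 7619 d
   = 7619 / 365 = 20.9 yr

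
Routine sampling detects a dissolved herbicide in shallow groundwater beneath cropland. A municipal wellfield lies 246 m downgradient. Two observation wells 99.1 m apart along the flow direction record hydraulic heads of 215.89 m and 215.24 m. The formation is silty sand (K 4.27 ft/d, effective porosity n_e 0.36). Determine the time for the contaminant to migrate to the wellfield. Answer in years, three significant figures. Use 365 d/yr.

Hydraulic gradient i = (215.89 − 215.24) / 99.1 = 0.65 / 99.1 = 0.006559
K = 4.27 ft/d × 0.3048 = 1.301 m/d
Specific discharge q = 1.301 × 0.006559 = 0.008537 m/d
v_s = q/n_e = 0.008537/0.36 = 0.02371 m/d
t = L / v = 246 / 0.02371 = 10370 d
   = 10370 / 365 = 28.4 yr

28.4 years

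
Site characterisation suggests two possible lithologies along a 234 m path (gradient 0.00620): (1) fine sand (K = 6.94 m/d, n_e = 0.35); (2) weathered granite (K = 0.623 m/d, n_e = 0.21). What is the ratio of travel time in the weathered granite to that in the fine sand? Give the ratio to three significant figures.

Unit 1 (fine sand): v = 6.94×0.0062/0.35 = 0.1229 m/d, t = 234/0.1229 = 1903 d
Unit 2 (weathered granite): v = 0.623×0.0062/0.21 = 0.01839 m/d, t = 234/0.01839 = 12720 d
t(weathered granite) / t(fine sand) = 12720/1903 = 6.68

6.68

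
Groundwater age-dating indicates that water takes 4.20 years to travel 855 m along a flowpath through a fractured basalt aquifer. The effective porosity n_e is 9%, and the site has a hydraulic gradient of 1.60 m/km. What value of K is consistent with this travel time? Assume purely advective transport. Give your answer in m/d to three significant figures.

t = 4.20 years = 1533 d
v = L / t = 855 / 1533 = 0.5577 m/d
K = v · n / i = 0.5577 × 0.09 / 0.0016 = 31.4 m/d

31.4 m/d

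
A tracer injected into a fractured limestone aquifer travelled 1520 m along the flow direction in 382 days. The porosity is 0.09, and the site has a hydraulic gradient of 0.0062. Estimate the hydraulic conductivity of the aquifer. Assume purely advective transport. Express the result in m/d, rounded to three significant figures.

57.8 m/d

v = L / t = 1520 / 382 = 3.979 m/d
K = v · n / i = 3.979 × 0.09 / 0.0062 = 57.8 m/d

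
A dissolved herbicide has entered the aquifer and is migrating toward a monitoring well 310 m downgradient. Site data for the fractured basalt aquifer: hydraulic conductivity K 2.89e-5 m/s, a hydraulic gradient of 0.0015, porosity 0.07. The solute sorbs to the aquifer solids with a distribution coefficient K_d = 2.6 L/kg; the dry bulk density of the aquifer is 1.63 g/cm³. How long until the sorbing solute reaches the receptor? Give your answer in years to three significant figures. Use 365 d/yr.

977 years

K = 2.89e-5 m/s × 86400 s/d = 2.497 m/d
Darcy flux q = K·i = 2.497 × 0.0015 = 0.003745 m/d
v = Ki/n = 2.497·0.0015/0.07 = 0.05351 m/d
Retardation R = 1 + ρ_b·K_d/n = 1 + 1.63×2.6/0.07 = 61.54
Contaminant velocity v_c = v/R = 0.05351/61.54 = 8.694e-4 m/d
t = L/v_c = 310/8.694e-4 = 356600 d
   = 356600/365 = 977 yr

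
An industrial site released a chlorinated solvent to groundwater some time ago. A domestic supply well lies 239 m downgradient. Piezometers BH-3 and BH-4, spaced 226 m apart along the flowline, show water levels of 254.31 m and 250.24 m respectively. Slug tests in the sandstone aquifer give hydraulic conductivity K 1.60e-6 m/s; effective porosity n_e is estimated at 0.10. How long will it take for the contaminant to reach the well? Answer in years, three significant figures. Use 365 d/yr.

26.3 years

Hydraulic gradient i = (254.31 − 250.24) / 226 = 4.07 / 226 = 0.01801
K = 1.60e-6 m/s × 86400 s/d = 0.1382 m/d
Specific discharge q = 0.1382 × 0.01801 = 0.002490 m/d
v_s = q/n_e = 0.002490/0.10 = 0.02490 m/d
t = L / v = 239 / 0.02490 = 9600 d
   = 9600 / 365 = 26.3 yr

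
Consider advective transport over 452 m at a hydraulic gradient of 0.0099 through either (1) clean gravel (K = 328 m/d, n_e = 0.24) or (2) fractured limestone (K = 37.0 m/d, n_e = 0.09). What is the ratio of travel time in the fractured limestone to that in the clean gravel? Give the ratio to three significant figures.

Unit 1 (clean gravel): v = 328×0.0099/0.24 = 13.53 m/d, t = 452/13.53 = 33.41 d
Unit 2 (fractured limestone): v = 37.0×0.0099/0.09 = 4.070 m/d, t = 452/4.070 = 111.1 d
t(fractured limestone) / t(clean gravel) = 111.1/33.41 = 3.32

3.32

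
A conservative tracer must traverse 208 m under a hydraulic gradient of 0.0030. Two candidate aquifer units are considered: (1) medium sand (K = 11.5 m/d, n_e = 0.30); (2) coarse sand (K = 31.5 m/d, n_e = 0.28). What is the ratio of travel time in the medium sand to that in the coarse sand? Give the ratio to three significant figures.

Unit 1 (medium sand): v = 11.5×0.0030/0.30 = 0.1150 m/d, t = 208/0.1150 = 1809 d
Unit 2 (coarse sand): v = 31.5×0.0030/0.28 = 0.3375 m/d, t = 208/0.3375 = 616.3 d
t(medium sand) / t(coarse sand) = 1809/616.3 = 2.93

2.93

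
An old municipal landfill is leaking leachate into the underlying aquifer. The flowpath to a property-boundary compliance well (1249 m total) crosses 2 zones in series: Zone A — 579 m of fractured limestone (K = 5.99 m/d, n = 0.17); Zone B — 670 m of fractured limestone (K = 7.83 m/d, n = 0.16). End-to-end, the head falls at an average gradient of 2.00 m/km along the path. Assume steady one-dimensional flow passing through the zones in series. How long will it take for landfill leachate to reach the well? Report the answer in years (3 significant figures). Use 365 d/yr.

Continuity: the same q passes through each zone, so ΔH = q·Σ(L_j/K_j) — the zones act as resistances in series.
Σ(L/K) = 579/5.99 + 670/7.83 = 96.66 + 85.57 = 182.2 d
K_eq = L_total / Σ(L/K) = 1249 / 182.2 = 6.854 m/d
q = K_eq · i = 6.854 × 0.0020 = 0.01371 m/d (same in every zone)
Zone A: v = q/n = 0.01371/0.17 = 0.08064 m/d → t_A = 579/0.08064 = 7180 d
Zone B: v = q/n = 0.01371/0.16 = 0.08567 m/d → t_B = 670/0.08567 = 7820 d
Total t = 7180 + 7820 = 15000 d
   = 15000 / 365 = 41.1 yr

41.1 years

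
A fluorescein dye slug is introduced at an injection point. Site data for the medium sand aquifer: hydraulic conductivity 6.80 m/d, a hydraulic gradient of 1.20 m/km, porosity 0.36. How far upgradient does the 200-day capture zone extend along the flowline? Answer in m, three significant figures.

4.53 m

q = Ki = 6.80 × 0.0012 = 0.008160 m/d
Seepage velocity v = q / n = 0.008160 / 0.36 = 0.02267 m/d
L = v × T = 0.02267 × 200 = 4.533 m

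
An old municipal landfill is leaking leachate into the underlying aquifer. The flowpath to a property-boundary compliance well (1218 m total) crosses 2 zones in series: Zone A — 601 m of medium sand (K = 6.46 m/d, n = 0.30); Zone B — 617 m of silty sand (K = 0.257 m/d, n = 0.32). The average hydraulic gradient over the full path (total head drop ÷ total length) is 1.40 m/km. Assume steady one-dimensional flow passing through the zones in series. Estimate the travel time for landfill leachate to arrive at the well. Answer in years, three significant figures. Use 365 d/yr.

For zones in series the flux q is common to all zones; the equivalent conductivity is the harmonic (thickness-weighted) mean, K_eq = L_total / Σ(L_j/K_j).
Σ(L/K) = 601/6.46 + 617/0.257 = 93.03 + 2401 = 2494 d
K_eq = L_total / Σ(L/K) = 1218 / 2494 = 0.4884 m/d
q = K_eq · i = 0.4884 × 0.0014 = 6.838e-4 m/d (same in every zone)
Zone A: v = q/n = 6.838e-4/0.30 = 0.002279 m/d → t_A = 601/0.002279 = 263700 d
Zone B: v = q/n = 6.838e-4/0.32 = 0.002137 m/d → t_B = 617/0.002137 = 288800 d
Total t = 263700 + 288800 = 552400 d
   = 552400 / 365 = 1510 yr

1510 years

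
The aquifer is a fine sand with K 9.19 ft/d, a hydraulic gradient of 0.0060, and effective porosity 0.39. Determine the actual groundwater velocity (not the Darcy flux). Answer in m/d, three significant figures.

K = 9.19 ft/d × 0.3048 = 2.801 m/d
Specific discharge q = 2.801 × 0.0060 = 0.01681 m/d
v = Ki/n = 2.801·0.0060/0.39 = 0.04309 m/d

0.0431 m/d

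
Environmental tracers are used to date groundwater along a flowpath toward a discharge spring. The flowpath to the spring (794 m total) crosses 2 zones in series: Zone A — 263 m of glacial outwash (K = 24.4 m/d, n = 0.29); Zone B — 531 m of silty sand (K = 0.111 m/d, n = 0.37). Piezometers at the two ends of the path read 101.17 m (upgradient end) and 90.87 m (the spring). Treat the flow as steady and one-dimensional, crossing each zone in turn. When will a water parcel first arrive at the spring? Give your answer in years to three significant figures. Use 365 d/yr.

348 years

Total head drop ΔH = 101.17 − 90.87 = 10.30 m
Continuity: the same q passes through each zone, so ΔH = q·Σ(L_j/K_j) — the zones act as resistances in series.
Σ(L/K) = 263/24.4 + 531/0.111 = 10.78 + 4784 = 4795 d
q = ΔH / Σ(L/K) = 10.30 / 4795 = 0.002148 m/d (same in every zone)
Zone A: v = q/n = 0.002148/0.29 = 0.007408 m/d → t_A = 263/0.007408 = 35500 d
Zone B: v = q/n = 0.002148/0.37 = 0.005806 m/d → t_B = 531/0.005806 = 91460 d
Total t = 35500 + 91460 = 127000 d
   = 127000 / 365 = 348 yr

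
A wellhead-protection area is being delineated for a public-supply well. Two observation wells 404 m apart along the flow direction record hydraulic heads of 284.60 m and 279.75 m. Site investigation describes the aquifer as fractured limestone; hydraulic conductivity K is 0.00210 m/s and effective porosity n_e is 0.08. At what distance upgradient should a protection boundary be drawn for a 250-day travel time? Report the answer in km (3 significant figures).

Hydraulic gradient i = (284.60 − 279.75) / 404 = 4.85 / 404 = 0.01200
K = 0.00210 m/s × 86400 s/d = 181.4 m/d
Darcy flux q = K·i = 181.4 × 0.01200 = 2.178 m/d
v_s = q/n_e = 2.178/0.08 = 27.23 m/d
L = v × T = 27.23 × 250 = 6807 m
   = 6.81 km

6.81 km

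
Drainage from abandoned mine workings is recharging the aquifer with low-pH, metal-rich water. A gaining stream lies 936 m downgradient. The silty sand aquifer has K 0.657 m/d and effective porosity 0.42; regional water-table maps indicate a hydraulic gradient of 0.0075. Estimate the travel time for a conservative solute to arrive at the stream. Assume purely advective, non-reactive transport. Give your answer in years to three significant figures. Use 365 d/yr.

219 years

Darcy flux q = K·i = 0.657 × 0.0075 = 0.004928 m/d
Seepage velocity v = q / n = 0.004928 / 0.42 = 0.01173 m/d
t = L / v = 936 / 0.01173 = 79780 d
   = 79780 / 365 = 219 yr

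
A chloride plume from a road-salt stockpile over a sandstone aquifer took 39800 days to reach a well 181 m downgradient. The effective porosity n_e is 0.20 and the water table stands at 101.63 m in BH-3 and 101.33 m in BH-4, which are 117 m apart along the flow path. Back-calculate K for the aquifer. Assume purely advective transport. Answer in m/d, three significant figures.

0.355 m/d

Hydraulic gradient i = (101.63 − 101.33) / 117 = 0.30 / 117 = 0.002564
v = L / t = 181 / 39800 = 0.004548 m/d
K = v · n / i = 0.004548 × 0.20 / 0.002564 = 0.355 m/d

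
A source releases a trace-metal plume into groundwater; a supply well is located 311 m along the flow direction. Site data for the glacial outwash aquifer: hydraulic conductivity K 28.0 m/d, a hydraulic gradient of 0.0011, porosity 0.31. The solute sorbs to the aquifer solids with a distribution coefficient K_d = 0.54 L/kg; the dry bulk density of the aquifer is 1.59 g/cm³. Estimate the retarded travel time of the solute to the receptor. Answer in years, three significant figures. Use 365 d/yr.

Darcy flux q = K·i = 28.0 × 0.0011 = 0.03080 m/d
v = Ki/n = 28.0·0.0011/0.31 = 0.09935 m/d
Retardation R = 1 + ρ_b·K_d/n = 1 + 1.59×0.54/0.31 = 3.770
Contaminant velocity v_c = v/R = 0.09935/3.770 = 0.02636 m/d
t = L/v_c = 311/0.02636 = 11800 d
   = 11800/365 = 32.3 yr

32.3 years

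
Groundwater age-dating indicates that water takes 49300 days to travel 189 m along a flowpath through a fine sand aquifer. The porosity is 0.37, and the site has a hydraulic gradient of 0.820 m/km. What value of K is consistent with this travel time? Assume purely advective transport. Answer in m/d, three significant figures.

1.73 m/d

v = L / t = 189 / 49300 = 0.003834 m/d
K = v · n / i = 0.003834 × 0.37 / 8.2e-4 = 1.73 m/d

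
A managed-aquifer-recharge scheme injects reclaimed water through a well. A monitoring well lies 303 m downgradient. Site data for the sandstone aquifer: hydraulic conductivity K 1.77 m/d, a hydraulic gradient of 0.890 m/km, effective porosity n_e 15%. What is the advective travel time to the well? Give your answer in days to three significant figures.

q = Ki = 1.77 × 8.9e-4 = 0.001575 m/d
Average linear velocity = 0.001575 / 0.15 = 0.01050 m/d
t = L / v = 303 / 0.01050 = 28850 d

28900 days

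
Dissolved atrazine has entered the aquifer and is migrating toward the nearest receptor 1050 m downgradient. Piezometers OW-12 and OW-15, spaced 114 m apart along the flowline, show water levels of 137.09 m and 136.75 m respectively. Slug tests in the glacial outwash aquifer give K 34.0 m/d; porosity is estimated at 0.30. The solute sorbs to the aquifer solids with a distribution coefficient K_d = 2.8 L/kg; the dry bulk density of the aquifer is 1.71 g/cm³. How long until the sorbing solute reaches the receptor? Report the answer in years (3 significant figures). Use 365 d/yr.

Hydraulic gradient i = (137.09 − 136.75) / 114 = 0.34 / 114 = 0.002982
Specific discharge q = 34.0 × 0.002982 = 0.1014 m/d
Average linear velocity = 0.1014 / 0.30 = 0.3380 m/d
Retardation R = 1 + ρ_b·K_d/n = 1 + 1.71×2.8/0.30 = 16.96
Contaminant velocity v_c = v/R = 0.3380/16.96 = 0.01993 m/d
t = L/v_c = 1050/0.01993 = 52680 d
   = 52680/365 = 144 yr

144 years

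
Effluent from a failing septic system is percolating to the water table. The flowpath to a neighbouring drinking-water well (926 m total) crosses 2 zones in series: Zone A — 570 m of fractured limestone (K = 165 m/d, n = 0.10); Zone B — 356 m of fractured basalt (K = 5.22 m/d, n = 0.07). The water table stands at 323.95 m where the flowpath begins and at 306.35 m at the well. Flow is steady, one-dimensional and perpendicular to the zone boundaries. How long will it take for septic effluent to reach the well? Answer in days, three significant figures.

334 days

Total head drop ΔH = 323.95 − 306.35 = 17.60 m
Steady 1-D flow in series ⇒ the Darcy flux q is identical in every zone and the zone head losses add (resistances L/K in series).
Σ(L/K) = 570/165 + 356/5.22 = 3.455 + 68.20 = 71.65 d
q = ΔH / Σ(L/K) = 17.60 / 71.65 = 0.2456 m/d (same in every zone)
Zone A: v = q/n = 0.2456/0.10 = 2.456 m/d → t_A = 570/2.456 = 232.1 d
Zone B: v = q/n = 0.2456/0.07 = 3.509 m/d → t_B = 356/3.509 = 101.5 d
Total t = 232.1 + 101.5 = 333.5 d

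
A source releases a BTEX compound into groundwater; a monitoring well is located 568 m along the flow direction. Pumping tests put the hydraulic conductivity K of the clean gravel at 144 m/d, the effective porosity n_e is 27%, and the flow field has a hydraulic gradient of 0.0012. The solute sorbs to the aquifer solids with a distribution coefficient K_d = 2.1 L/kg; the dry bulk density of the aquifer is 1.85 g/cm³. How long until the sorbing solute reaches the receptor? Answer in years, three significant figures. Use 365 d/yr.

37.4 years

Darcy flux q = K·i = 144 × 0.0012 = 0.1728 m/d
v_s = q/n_e = 0.1728/0.27 = 0.6400 m/d
Retardation R = 1 + ρ_b·K_d/n = 1 + 1.85×2.1/0.27 = 15.39
Contaminant velocity v_c = v/R = 0.6400/15.39 = 0.04159 m/d
t = L/v_c = 568/0.04159 = 13660 d
   = 13660/365 = 37.4 yr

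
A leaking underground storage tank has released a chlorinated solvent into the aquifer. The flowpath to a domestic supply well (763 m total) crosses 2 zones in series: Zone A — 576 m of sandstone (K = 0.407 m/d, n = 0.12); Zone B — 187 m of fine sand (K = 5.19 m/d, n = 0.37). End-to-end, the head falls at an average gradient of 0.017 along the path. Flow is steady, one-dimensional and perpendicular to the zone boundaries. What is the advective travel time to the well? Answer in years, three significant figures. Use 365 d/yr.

Continuity: the same q passes through each zone, so ΔH = q·Σ(L_j/K_j) — the zones act as resistances in series.
Σ(L/K) = 576/0.407 + 187/5.19 = 1415 + 36.03 = 1451 d
K_eq = L_total / Σ(L/K) = 763 / 1451 = 0.5257 m/d
q = K_eq · i = 0.5257 × 0.017 = 0.008938 m/d (same in every zone)
Zone A: v = q/n = 0.008938/0.12 = 0.07448 m/d → t_A = 576/0.07448 = 7734 d
Zone B: v = q/n = 0.008938/0.37 = 0.02416 m/d → t_B = 187/0.02416 = 7741 d
Total t = 7734 + 7741 = 15470 d
   = 15470 / 365 = 42.4 yr

42.4 years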